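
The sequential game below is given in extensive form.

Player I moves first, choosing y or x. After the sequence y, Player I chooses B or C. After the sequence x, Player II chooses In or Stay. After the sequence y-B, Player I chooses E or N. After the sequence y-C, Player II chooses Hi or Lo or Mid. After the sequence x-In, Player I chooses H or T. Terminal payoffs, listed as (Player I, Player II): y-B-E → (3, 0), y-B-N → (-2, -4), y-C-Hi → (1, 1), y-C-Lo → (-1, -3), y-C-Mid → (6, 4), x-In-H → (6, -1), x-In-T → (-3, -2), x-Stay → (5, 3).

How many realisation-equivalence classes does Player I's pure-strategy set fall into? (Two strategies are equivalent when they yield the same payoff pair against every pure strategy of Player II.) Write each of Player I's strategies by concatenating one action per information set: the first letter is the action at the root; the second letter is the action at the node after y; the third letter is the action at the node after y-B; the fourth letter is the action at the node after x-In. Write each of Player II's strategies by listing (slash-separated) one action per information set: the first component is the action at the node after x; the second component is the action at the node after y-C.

5

Player I has 16 pure strategies: yBEH, yBET, yBNH, yBNT, yCEH, yCET, yCNH, yCNT, xBEH, xBET, xBNH, xBNT, xCEH, xCET, xCNH, xCNT. Columns: In/Hi, In/Lo, In/Mid, Stay/Hi, Stay/Lo, Stay/Mid.
{yBEH, yBET} → row (3,0) (3,0) (3,0) (3,0) (3,0) (3,0)
{yBNH, yBNT} → row (-2,-4) (-2,-4) (-2,-4) (-2,-4) (-2,-4) (-2,-4)
{yCEH, yCET, yCNH, yCNT} → row (1,1) (-1,-3) (6,4) (1,1) (-1,-3) (6,4)
{xBEH, xBNH, xCEH, xCNH} → row (6,-1) (6,-1) (6,-1) (5,3) (5,3) (5,3)
{xBET, xBNT, xCET, xCNT} → row (-3,-2) (-3,-2) (-3,-2) (5,3) (5,3) (5,3)
That's 5 distinct rows out of 16 strategies.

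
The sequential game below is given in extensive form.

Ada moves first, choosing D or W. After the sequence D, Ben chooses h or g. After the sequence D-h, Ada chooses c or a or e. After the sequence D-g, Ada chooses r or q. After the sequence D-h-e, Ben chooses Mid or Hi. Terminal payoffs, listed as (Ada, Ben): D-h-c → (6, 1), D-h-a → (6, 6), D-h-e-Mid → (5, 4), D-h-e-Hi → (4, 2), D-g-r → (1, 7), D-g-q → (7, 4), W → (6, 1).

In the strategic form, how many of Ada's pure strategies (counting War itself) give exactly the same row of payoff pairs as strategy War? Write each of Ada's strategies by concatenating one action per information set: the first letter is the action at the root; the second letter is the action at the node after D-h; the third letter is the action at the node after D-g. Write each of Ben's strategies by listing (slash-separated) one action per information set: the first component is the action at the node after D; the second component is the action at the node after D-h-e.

Row for War (columns h/Mid, h/Hi, g/Mid, g/Hi): (6,1) (6,1) (6,1) (6,1).
Under War, Ada's choice at the node after D-h and at the node after D-g can never be reached regardless of what Ben does, so varying those choices leaves every outcome unchanged.
Holding the reachable choices fixed and varying the unreachable ones freely already gives 3 × 2 = 6 equivalent strategies.
No other strategy reproduces this row, so those 6 are the full class: Wcr, Wcq, War, Waq, Wer, Weq.

6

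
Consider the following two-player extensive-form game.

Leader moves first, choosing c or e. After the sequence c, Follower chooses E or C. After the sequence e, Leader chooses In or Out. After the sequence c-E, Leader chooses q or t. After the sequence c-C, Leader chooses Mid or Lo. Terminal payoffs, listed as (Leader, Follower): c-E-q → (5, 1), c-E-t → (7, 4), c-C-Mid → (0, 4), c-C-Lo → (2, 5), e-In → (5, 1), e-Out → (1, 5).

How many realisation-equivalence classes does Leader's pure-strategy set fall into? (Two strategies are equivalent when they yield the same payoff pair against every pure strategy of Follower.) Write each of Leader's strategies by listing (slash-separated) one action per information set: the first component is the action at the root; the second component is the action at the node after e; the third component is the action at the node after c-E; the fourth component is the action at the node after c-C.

Leader has 16 pure strategies: c/In/q/Mid, c/In/q/Lo, c/In/t/Mid, c/In/t/Lo, c/Out/q/Mid, c/Out/q/Lo, c/Out/t/Mid, c/Out/t/Lo, e/In/q/Mid, e/In/q/Lo, e/In/t/Mid, e/In/t/Lo, e/Out/q/Mid, e/Out/q/Lo, e/Out/t/Mid, e/Out/t/Lo. Columns: E, C.
{c/In/q/Mid, c/Out/q/Mid} → row (5,1) (0,4)
{c/In/q/Lo, c/Out/q/Lo} → row (5,1) (2,5)
{c/In/t/Mid, c/Out/t/Mid} → row (7,4) (0,4)
{c/In/t/Lo, c/Out/t/Lo} → row (7,4) (2,5)
{e/In/q/Mid, e/In/q/Lo, e/In/t/Mid, e/In/t/Lo} → row (5,1) (5,1)
{e/Out/q/Mid, e/Out/q/Lo, e/Out/t/Mid, e/Out/t/Lo} → row (1,5) (1,5)
That's 6 distinct rows out of 16 strategies.

6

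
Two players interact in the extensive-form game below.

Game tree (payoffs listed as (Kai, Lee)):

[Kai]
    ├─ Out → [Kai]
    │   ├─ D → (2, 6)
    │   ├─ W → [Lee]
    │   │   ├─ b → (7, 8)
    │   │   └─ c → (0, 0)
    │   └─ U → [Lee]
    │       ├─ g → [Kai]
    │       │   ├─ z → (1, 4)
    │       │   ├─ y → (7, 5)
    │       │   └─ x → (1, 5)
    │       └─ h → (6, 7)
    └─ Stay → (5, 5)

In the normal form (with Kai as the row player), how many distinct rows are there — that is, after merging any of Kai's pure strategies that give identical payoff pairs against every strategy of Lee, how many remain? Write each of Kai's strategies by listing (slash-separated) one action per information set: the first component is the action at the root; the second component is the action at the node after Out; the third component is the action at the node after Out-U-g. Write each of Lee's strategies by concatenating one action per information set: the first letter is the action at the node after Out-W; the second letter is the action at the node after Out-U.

6

Kai has 18 pure strategies: Out/D/z, Out/D/y, Out/D/x, Out/W/z, Out/W/y, Out/W/x, Out/U/z, Out/U/y, Out/U/x, Stay/D/z, Stay/D/y, Stay/D/x, Stay/W/z, Stay/W/y, Stay/W/x, Stay/U/z, Stay/U/y, Stay/U/x. Columns: bg, bh, cg, ch.
{Out/D/z, Out/D/y, Out/D/x} → row (2,6) (2,6) (2,6) (2,6)
{Out/W/z, Out/W/y, Out/W/x} → row (7,8) (7,8) (0,0) (0,0)
{Out/U/z} → row (1,4) (6,7) (1,4) (6,7)
{Out/U/y} → row (7,5) (6,7) (7,5) (6,7)
{Out/U/x} → row (1,5) (6,7) (1,5) (6,7)
{Stay/D/z, Stay/D/y, Stay/D/x, Stay/W/z, Stay/W/y, Stay/W/x, Stay/U/z, Stay/U/y, Stay/U/x} → row (5,5) (5,5) (5,5) (5,5)
That's 6 distinct rows out of 18 strategies.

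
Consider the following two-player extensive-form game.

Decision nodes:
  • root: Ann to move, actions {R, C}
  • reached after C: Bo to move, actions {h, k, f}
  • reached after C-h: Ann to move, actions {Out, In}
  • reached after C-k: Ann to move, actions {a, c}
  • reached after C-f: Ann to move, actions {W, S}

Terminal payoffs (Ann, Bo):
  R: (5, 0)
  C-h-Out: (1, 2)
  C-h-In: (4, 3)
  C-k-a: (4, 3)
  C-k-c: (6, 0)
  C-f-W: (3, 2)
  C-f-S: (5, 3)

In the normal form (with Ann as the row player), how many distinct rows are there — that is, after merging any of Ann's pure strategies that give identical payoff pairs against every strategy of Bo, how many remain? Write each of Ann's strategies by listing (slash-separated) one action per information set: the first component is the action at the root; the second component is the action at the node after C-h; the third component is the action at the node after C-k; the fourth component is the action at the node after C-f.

9

Ann has 16 pure strategies: R/Out/a/W, R/Out/a/S, R/Out/c/W, R/Out/c/S, R/In/a/W, R/In/a/S, R/In/c/W, R/In/c/S, C/Out/a/W, C/Out/a/S, C/Out/c/W, C/Out/c/S, C/In/a/W, C/In/a/S, C/In/c/W, C/In/c/S. Columns: h, k, f.
{R/Out/a/W, R/Out/a/S, R/Out/c/W, R/Out/c/S, R/In/a/W, R/In/a/S, R/In/c/W, R/In/c/S} → row (5,0) (5,0) (5,0)
{C/Out/a/W} → row (1,2) (4,3) (3,2)
{C/Out/a/S} → row (1,2) (4,3) (5,3)
{C/Out/c/W} → row (1,2) (6,0) (3,2)
{C/Out/c/S} → row (1,2) (6,0) (5,3)
{C/In/a/W} → row (4,3) (4,3) (3,2)
{C/In/a/S} → row (4,3) (4,3) (5,3)
{C/In/c/W} → row (4,3) (6,0) (3,2)
{C/In/c/S} → row (4,3) (6,0) (5,3)
That's 9 distinct rows out of 16 strategies.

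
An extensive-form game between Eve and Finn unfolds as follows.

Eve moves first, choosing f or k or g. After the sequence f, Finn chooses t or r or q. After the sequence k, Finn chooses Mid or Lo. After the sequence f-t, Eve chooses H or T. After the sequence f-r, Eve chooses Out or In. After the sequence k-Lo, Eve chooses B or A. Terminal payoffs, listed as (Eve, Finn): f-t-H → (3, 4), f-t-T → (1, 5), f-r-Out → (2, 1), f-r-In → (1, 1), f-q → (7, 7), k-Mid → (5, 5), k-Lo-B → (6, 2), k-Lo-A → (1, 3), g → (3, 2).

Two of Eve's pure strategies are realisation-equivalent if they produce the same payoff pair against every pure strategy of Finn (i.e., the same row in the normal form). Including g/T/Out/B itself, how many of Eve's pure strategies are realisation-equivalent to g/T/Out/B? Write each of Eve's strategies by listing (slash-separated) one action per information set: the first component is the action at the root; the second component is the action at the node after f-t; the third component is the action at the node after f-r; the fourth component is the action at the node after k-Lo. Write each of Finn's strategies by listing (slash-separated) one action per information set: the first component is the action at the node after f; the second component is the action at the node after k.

Row for g/T/Out/B (columns t/Mid, t/Lo, r/Mid, r/Lo, q/Mid, q/Lo): (3,2) (3,2) (3,2) (3,2) (3,2) (3,2).
Under g/T/Out/B, Eve's choice at the node after f-t and at the node after f-r and at the node after k-Lo can never be reached regardless of what Finn does, so varying those choices leaves every outcome unchanged.
Holding the reachable choices fixed and varying the unreachable ones freely already gives 2 × 2 × 2 = 8 equivalent strategies.
No other strategy reproduces this row, so those 8 are the full class: g/H/Out/B, g/H/Out/A, g/H/In/B, g/H/In/A, g/T/Out/B, g/T/Out/A, g/T/In/B, g/T/In/A.

8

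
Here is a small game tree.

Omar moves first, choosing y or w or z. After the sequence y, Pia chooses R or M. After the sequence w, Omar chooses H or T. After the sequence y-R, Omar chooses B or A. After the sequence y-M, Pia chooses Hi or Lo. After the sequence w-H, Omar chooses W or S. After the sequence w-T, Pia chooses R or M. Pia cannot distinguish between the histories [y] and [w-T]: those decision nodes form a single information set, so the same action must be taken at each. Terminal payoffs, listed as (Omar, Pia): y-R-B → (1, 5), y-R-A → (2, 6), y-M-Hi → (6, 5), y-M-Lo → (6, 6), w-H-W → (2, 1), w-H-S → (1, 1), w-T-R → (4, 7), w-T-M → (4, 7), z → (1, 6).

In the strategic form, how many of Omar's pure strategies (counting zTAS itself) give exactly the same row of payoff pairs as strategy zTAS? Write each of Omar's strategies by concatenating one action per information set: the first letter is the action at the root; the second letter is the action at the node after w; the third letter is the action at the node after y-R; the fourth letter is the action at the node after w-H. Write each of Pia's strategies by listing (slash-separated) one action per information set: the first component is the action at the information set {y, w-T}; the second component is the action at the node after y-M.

8

Row for zTAS (columns R/Hi, R/Lo, M/Hi, M/Lo): (1,6) (1,6) (1,6) (1,6).
Under zTAS, Omar's choice at the node after w and at the node after y-R and at the node after w-H can never be reached regardless of what Pia does, so varying those choices leaves every outcome unchanged.
Holding the reachable choices fixed and varying the unreachable ones freely already gives 2 × 2 × 2 = 8 equivalent strategies.
No other strategy reproduces this row, so those 8 are the full class: zHBW, zHBS, zHAW, zHAS, zTBW, zTBS, zTAW, zTAS.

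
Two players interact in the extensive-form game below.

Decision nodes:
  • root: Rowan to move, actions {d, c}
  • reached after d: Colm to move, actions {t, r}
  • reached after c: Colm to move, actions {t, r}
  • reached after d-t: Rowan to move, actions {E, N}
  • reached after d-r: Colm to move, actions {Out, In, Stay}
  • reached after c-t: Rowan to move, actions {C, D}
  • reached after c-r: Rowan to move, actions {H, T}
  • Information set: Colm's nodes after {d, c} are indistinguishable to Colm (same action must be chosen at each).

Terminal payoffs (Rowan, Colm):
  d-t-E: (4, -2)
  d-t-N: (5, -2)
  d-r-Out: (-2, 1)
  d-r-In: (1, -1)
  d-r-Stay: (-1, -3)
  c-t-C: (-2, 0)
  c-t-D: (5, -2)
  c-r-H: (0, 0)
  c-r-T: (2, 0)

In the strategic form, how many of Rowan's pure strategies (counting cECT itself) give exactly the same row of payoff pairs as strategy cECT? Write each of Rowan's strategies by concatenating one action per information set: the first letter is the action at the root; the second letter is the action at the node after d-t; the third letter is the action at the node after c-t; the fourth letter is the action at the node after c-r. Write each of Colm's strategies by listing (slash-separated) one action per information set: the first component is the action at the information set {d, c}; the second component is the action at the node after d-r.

Row for cECT (columns t/Out, t/In, t/Stay, r/Out, r/In, r/Stay): (-2,0) (-2,0) (-2,0) (2,0) (2,0) (2,0).
Under cECT, Rowan's choice at the node after d-t can never be reached regardless of what Colm does, so varying those choices leaves every outcome unchanged.
Holding the reachable choices fixed and varying the unreachable one freely already gives 2 equivalent strategies.
No other strategy reproduces this row, so those 2 are the full class: cECT, cNCT.

2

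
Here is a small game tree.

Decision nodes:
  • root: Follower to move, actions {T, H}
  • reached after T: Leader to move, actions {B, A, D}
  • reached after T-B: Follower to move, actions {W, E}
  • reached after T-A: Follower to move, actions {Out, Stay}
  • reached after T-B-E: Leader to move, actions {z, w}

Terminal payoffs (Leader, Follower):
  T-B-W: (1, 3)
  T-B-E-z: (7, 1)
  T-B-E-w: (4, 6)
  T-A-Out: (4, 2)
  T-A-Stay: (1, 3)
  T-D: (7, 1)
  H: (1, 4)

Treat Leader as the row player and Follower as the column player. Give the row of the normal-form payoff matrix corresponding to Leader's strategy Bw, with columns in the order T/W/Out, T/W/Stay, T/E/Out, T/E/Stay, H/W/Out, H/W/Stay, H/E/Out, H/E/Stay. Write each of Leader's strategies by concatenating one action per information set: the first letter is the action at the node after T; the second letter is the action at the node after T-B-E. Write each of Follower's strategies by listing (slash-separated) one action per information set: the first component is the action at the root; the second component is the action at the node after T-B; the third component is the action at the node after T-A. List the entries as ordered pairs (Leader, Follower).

(1,3) (1,3) (4,6) (4,6) (1,4) (1,4) (1,4) (1,4)

vs T/W/Out: Follower plays T → Leader plays B at [T] → Follower plays W at [T-B] → (1, 3)
vs T/W/Stay: Follower plays T → Leader plays B at [T] → Follower plays W at [T-B] → (1, 3)
vs T/E/Out: Follower plays T → Leader plays B at [T] → Follower plays E at [T-B] → Leader plays w at [T-B-E] → (4, 6)
vs T/E/Stay: Follower plays T → Leader plays B at [T] → Follower plays E at [T-B] → Leader plays w at [T-B-E] → (4, 6)
vs H/W/Out: Follower plays H → (1, 4)
vs H/W/Stay: Follower plays H → (1, 4)
vs H/E/Out: Follower plays H → (1, 4)
vs H/E/Stay: Follower plays H → (1, 4)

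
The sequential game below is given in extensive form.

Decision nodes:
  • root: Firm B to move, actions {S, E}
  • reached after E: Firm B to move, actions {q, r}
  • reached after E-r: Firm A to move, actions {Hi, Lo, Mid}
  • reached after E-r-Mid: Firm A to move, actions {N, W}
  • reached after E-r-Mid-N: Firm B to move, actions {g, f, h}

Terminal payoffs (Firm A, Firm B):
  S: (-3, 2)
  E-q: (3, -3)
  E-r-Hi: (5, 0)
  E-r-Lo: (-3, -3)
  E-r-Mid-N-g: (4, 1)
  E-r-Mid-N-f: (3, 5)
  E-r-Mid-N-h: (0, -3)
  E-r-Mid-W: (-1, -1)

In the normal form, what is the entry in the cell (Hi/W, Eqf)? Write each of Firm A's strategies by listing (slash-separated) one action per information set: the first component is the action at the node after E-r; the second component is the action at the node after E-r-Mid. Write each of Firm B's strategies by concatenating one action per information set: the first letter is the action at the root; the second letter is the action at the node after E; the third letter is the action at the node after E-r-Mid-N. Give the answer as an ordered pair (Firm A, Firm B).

(3, -3)

Trace the play path from the root:
  Firm B plays E
  Firm B plays q at [E]
→ terminal payoff (3, -3).
(Firm A's choice at the node after E-r is never reached on this path, so it doesn't affect the outcome.)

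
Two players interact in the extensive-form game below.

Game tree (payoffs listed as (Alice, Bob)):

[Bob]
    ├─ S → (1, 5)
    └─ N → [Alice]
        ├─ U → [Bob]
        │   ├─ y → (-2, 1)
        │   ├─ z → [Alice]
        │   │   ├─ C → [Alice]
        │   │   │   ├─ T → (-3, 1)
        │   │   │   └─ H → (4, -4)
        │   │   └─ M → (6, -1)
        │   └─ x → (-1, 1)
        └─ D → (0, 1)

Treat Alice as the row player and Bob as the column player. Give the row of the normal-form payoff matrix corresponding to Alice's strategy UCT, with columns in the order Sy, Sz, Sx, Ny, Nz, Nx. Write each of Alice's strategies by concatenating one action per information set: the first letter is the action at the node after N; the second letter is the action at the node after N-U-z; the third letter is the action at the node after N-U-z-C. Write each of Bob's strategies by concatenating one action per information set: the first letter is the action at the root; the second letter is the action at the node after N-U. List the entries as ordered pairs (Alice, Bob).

vs Sy: Bob plays S → (1, 5)
vs Sz: Bob plays S → (1, 5)
vs Sx: Bob plays S → (1, 5)
vs Ny: Bob plays N → Alice plays U at [N] → Bob plays y at [N-U] → (-2, 1)
vs Nz: Bob plays N → Alice plays U at [N] → Bob plays z at [N-U] → Alice plays C at [N-U-z] → Alice plays T at [N-U-z-C] → (-3, 1)
vs Nx: Bob plays N → Alice plays U at [N] → Bob plays x at [N-U] → (-1, 1)

(1,5) (1,5) (1,5) (-2,1) (-3,1) (-1,1)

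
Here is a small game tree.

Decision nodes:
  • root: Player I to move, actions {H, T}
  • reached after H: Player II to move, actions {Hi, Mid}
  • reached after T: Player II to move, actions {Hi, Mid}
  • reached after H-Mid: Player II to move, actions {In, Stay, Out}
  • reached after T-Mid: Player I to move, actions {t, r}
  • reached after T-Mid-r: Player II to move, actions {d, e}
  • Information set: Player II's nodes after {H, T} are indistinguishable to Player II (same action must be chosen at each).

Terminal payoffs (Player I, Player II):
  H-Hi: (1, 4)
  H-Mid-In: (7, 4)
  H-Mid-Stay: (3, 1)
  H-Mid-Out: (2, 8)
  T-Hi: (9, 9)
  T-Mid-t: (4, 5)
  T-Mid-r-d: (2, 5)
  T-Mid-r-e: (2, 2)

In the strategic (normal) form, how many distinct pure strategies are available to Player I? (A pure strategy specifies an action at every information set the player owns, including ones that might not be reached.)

4

Player I owns the root with actions {H, T} — two choices.
Player I owns the node after T-Mid with actions {t, r} — two choices.
A pure strategy fixes one action at each information set independently, so the count is the product 2 × 2 = 4.
(For reference, Player II has 12 pure strategies, giving a 4×12 normal-form matrix.)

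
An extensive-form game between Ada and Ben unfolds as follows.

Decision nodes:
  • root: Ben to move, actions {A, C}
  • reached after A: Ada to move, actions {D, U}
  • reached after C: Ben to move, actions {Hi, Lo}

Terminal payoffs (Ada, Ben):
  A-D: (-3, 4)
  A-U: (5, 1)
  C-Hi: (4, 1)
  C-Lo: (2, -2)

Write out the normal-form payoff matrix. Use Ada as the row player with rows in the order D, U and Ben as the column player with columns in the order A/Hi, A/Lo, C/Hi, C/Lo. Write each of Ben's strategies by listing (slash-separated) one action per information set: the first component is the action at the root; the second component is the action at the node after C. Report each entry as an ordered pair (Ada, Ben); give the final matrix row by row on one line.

D: (-3,4) (-3,4) (4,1) (2,-2) | U: (5,1) (5,1) (4,1) (2,-2)

Row D: A/Hi→(-3,4), A/Lo→(-3,4), C/Hi→(4,1), C/Lo→(2,-2)
Row U: A/Hi→(5,1), A/Lo→(5,1), C/Hi→(4,1), C/Lo→(2,-2)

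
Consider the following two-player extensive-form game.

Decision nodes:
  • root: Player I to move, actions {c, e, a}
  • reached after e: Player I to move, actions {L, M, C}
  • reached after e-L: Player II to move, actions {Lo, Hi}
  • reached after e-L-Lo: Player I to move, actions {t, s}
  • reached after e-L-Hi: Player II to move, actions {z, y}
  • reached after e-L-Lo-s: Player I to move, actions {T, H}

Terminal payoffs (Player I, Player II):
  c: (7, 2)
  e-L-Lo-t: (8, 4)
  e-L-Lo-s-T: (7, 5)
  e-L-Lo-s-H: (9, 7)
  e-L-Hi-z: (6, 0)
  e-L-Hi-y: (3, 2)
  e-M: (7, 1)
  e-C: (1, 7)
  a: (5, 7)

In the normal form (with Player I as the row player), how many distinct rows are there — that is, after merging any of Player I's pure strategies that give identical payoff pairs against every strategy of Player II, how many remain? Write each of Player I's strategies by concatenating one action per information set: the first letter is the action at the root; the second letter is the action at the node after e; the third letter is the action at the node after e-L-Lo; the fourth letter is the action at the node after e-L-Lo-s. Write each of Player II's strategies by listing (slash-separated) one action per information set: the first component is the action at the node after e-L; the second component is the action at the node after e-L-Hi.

7

Player I has 36 pure strategies: cLtT, cLtH, cLsT, cLsH, cMtT, cMtH, cMsT, cMsH, cCtT, cCtH, cCsT, cCsH, eLtT, eLtH, eLsT, eLsH, eMtT, eMtH, eMsT, eMsH, eCtT, eCtH, eCsT, eCsH, aLtT, aLtH, aLsT, aLsH, aMtT, aMtH, aMsT, aMsH, aCtT, aCtH, aCsT, aCsH. Columns: Lo/z, Lo/y, Hi/z, Hi/y.
{cLtT, cLtH, cLsT, cLsH, cMtT, cMtH, cMsT, cMsH, cCtT, cCtH, cCsT, cCsH} → row (7,2) (7,2) (7,2) (7,2)
{eLtT, eLtH} → row (8,4) (8,4) (6,0) (3,2)
{eLsT} → row (7,5) (7,5) (6,0) (3,2)
{eLsH} → row (9,7) (9,7) (6,0) (3,2)
{eMtT, eMtH, eMsT, eMsH} → row (7,1) (7,1) (7,1) (7,1)
{eCtT, eCtH, eCsT, eCsH} → row (1,7) (1,7) (1,7) (1,7)
{aLtT, aLtH, aLsT, aLsH, aMtT, aMtH, aMsT, aMsH, aCtT, aCtH, aCsT, aCsH} → row (5,7) (5,7) (5,7) (5,7)
That's 7 distinct rows out of 36 strategies.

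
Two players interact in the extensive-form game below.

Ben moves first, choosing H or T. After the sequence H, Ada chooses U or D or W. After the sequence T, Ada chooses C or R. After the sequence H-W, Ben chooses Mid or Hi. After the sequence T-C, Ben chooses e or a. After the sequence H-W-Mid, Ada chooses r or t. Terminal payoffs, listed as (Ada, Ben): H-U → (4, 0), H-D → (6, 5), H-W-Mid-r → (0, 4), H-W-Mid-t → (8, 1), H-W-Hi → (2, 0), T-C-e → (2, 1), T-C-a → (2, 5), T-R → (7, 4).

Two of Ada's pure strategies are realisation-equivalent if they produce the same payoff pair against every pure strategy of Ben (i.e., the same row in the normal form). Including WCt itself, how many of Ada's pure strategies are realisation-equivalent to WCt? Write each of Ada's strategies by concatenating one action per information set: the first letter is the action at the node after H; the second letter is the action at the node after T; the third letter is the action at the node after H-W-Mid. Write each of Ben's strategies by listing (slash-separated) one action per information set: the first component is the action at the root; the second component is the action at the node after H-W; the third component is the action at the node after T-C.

Row for WCt (columns H/Mid/e, H/Mid/a, H/Hi/e, H/Hi/a, T/Mid/e, T/Mid/a, T/Hi/e, T/Hi/a): (8,1) (8,1) (2,0) (2,0) (2,1) (2,5) (2,1) (2,5).
Every one of Ada's information sets is on the play path for some reply by Ben when Ada follows WCt.
Changing the action at any of them therefore changes at least one column, so only WCt itself gives this row.

1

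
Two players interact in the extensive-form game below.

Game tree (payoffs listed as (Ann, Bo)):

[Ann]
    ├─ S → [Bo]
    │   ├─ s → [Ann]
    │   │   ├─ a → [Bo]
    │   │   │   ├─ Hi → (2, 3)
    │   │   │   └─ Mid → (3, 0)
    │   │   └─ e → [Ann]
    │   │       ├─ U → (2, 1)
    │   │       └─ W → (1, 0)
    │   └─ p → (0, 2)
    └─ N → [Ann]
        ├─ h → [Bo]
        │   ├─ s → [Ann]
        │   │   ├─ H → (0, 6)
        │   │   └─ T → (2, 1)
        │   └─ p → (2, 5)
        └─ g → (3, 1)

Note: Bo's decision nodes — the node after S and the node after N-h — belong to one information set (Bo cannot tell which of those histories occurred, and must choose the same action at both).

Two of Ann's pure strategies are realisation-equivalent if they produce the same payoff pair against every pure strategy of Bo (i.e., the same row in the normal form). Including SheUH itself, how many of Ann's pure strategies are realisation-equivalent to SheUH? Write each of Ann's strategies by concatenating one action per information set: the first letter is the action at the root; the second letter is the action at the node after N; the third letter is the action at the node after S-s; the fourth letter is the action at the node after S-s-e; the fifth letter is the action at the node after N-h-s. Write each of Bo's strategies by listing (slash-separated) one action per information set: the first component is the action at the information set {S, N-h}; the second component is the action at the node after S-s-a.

4

Row for SheUH (columns s/Hi, s/Mid, p/Hi, p/Mid): (2,1) (2,1) (0,2) (0,2).
Under SheUH, Ann's choice at the node after N and at the node after N-h-s can never be reached regardless of what Bo does, so varying those choices leaves every outcome unchanged.
Holding the reachable choices fixed and varying the unreachable ones freely already gives 2 × 2 = 4 equivalent strategies.
No other strategy reproduces this row, so those 4 are the full class: SheUH, SheUT, SgeUH, SgeUT.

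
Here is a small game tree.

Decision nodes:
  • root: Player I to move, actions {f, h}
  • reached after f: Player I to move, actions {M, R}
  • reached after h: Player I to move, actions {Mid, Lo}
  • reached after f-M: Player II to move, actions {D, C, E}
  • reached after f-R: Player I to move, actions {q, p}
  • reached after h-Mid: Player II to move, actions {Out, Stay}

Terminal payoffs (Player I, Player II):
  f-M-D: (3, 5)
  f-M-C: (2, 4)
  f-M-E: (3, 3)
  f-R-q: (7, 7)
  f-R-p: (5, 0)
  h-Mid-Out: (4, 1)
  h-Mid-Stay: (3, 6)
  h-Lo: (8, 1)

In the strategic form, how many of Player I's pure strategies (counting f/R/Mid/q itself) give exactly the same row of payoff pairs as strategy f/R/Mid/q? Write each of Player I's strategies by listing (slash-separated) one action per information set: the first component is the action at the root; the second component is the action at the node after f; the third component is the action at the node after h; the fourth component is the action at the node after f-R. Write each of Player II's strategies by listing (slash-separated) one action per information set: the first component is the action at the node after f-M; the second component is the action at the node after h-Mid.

2

Row for f/R/Mid/q (columns D/Out, D/Stay, C/Out, C/Stay, E/Out, E/Stay): (7,7) (7,7) (7,7) (7,7) (7,7) (7,7).
Under f/R/Mid/q, Player I's choice at the node after h can never be reached regardless of what Player II does, so varying those choices leaves every outcome unchanged.
Holding the reachable choices fixed and varying the unreachable one freely already gives 2 equivalent strategies.
No other strategy reproduces this row, so those 2 are the full class: f/R/Mid/q, f/R/Lo/q.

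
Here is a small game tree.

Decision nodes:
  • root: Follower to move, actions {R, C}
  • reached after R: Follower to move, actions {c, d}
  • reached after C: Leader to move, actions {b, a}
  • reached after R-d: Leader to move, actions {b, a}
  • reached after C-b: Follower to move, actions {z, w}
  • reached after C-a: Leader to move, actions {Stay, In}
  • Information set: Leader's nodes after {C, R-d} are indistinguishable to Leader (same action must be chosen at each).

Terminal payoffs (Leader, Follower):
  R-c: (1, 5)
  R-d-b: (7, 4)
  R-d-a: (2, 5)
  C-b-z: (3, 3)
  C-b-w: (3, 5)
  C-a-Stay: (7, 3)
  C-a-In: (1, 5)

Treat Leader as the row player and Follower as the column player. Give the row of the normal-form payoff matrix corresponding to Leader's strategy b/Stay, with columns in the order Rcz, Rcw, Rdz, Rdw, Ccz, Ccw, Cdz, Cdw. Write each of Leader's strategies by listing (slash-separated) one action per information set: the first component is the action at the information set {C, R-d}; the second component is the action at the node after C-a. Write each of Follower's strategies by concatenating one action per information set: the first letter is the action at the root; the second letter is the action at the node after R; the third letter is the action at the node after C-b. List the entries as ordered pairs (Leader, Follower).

vs Rcz: Follower plays R → Follower plays c at [R] → (1, 5)
vs Rcw: Follower plays R → Follower plays c at [R] → (1, 5)
vs Rdz: Follower plays R → Follower plays d at [R] → Leader plays b at [R-d] → (7, 4)
vs Rdw: Follower plays R → Follower plays d at [R] → Leader plays b at [R-d] → (7, 4)
vs Ccz: Follower plays C → Leader plays b at [C] → Follower plays z at [C-b] → (3, 3)
vs Ccw: Follower plays C → Leader plays b at [C] → Follower plays w at [C-b] → (3, 5)
vs Cdz: Follower plays C → Leader plays b at [C] → Follower plays z at [C-b] → (3, 3)
vs Cdw: Follower plays C → Leader plays b at [C] → Follower plays w at [C-b] → (3, 5)

(1,5) (1,5) (7,4) (7,4) (3,3) (3,5) (3,3) (3,5)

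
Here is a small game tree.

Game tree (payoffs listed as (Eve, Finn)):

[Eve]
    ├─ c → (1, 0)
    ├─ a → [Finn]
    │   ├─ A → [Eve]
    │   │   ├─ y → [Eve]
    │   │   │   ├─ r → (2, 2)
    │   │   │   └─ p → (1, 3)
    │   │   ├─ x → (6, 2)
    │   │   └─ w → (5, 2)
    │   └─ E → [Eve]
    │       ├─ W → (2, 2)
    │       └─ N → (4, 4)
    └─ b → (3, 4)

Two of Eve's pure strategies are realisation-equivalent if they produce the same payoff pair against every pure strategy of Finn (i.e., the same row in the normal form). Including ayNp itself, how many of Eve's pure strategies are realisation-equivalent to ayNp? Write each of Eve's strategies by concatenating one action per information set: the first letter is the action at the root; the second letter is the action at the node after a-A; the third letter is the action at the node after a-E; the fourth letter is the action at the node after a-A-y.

Row for ayNp (columns A, E): (1,3) (4,4).
Every one of Eve's information sets is on the play path for some reply by Finn when Eve follows ayNp.
Changing the action at any of them therefore changes at least one column, so only ayNp itself gives this row.

1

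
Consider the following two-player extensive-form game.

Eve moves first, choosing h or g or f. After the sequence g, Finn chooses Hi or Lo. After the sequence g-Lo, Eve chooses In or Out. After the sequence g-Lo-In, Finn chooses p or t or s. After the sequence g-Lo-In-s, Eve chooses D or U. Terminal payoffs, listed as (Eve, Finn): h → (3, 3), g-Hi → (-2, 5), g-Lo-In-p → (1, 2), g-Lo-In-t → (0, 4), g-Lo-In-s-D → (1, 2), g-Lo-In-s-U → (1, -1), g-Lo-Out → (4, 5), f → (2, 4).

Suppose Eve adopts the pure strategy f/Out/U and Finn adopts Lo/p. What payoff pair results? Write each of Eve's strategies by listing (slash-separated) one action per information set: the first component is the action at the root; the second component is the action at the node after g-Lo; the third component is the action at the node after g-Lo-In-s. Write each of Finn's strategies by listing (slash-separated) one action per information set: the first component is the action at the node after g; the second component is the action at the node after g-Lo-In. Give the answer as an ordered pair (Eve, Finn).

(2, 4)

Trace the play path from the root:
  Eve plays f
→ terminal payoff (2, 4).
(Eve's choice at the node after g-Lo is never reached on this path, so it doesn't affect the outcome.)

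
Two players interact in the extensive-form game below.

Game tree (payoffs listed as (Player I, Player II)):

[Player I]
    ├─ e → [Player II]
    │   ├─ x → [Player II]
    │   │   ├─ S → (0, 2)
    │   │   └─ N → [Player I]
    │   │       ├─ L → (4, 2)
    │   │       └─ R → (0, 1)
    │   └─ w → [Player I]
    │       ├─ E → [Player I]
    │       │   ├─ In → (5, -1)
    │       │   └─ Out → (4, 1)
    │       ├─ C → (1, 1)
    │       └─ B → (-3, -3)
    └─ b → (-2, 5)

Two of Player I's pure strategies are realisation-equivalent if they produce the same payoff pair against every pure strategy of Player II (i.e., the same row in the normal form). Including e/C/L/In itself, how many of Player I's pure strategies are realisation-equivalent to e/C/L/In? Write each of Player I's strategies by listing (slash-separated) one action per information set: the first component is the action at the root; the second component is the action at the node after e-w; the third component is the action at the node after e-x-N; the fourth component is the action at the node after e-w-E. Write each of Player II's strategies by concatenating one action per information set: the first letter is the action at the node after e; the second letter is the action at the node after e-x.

2

Row for e/C/L/In (columns xS, xN, wS, wN): (0,2) (4,2) (1,1) (1,1).
Under e/C/L/In, Player I's choice at the node after e-w-E can never be reached regardless of what Player II does, so varying those choices leaves every outcome unchanged.
Holding the reachable choices fixed and varying the unreachable one freely already gives 2 equivalent strategies.
No other strategy reproduces this row, so those 2 are the full class: e/C/L/In, e/C/L/Out.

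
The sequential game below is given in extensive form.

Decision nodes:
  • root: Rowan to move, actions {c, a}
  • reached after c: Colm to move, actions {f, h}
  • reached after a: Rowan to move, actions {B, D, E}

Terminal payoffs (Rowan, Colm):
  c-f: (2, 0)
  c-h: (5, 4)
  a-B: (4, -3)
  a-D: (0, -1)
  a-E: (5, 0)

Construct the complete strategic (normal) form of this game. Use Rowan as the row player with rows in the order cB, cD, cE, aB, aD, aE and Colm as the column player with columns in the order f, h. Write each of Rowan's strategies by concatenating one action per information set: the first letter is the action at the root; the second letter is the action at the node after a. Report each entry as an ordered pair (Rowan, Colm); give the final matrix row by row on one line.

            f        h
  cB    (2,0)    (5,4)
  cD    (2,0)    (5,4)
  cE    (2,0)    (5,4)
  aB   (4,-3)   (4,-3)
  aD   (0,-1)   (0,-1)
  aE    (5,0)    (5,0)

cB: (2,0) (5,4) | cD: (2,0) (5,4) | cE: (2,0) (5,4) | aB: (4,-3) (4,-3) | aD: (0,-1) (0,-1) | aE: (5,0) (5,0)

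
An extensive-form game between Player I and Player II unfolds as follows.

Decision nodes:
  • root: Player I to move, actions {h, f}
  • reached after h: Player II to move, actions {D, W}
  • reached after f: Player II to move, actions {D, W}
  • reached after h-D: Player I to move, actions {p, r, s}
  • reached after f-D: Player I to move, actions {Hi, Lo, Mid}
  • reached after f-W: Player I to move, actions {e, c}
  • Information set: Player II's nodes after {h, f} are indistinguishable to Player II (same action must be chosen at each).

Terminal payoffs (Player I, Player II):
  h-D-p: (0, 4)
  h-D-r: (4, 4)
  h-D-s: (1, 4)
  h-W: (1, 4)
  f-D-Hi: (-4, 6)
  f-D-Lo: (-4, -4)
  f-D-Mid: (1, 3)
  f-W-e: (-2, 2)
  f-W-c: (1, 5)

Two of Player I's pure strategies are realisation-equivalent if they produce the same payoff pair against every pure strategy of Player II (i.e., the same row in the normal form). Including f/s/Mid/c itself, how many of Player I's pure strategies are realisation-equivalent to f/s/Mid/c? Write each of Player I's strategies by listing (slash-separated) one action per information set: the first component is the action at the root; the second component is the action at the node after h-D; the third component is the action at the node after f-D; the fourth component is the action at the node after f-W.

Row for f/s/Mid/c (columns D, W): (1,3) (1,5).
Under f/s/Mid/c, Player I's choice at the node after h-D can never be reached regardless of what Player II does, so varying those choices leaves every outcome unchanged.
Holding the reachable choices fixed and varying the unreachable one freely already gives 3 equivalent strategies.
No other strategy reproduces this row, so those 3 are the full class: f/p/Mid/c, f/r/Mid/c, f/s/Mid/c.

3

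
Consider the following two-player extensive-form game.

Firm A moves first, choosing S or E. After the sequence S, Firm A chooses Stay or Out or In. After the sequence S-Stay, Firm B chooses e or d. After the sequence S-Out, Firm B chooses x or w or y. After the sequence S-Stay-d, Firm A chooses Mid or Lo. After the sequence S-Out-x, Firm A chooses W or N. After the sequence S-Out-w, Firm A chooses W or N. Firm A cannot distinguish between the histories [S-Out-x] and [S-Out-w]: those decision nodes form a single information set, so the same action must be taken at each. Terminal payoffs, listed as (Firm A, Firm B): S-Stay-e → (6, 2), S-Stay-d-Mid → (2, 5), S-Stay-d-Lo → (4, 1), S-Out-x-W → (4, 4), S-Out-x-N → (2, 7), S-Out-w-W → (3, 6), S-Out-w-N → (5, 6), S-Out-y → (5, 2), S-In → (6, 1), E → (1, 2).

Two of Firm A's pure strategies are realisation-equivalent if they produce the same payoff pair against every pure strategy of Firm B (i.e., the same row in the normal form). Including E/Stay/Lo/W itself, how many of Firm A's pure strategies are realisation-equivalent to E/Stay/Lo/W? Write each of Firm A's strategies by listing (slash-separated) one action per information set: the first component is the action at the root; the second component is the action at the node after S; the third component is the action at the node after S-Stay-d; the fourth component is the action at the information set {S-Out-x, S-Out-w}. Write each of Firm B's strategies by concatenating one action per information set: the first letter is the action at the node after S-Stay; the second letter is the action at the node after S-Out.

12

Row for E/Stay/Lo/W (columns ex, ew, ey, dx, dw, dy): (1,2) (1,2) (1,2) (1,2) (1,2) (1,2).
Under E/Stay/Lo/W, Firm A's choice at the node after S and at the node after S-Stay-d and at the information set {S-Out-x, S-Out-w} can never be reached regardless of what Firm B does, so varying those choices leaves every outcome unchanged.
Holding the reachable choices fixed and varying the unreachable ones freely already gives 3 × 2 × 2 = 12 equivalent strategies.
No other strategy reproduces this row, so those 12 are the full class: E/Stay/Mid/W, E/Stay/Mid/N, E/Stay/Lo/W, E/Stay/Lo/N, E/Out/Mid/W, E/Out/Mid/N, E/Out/Lo/W, E/Out/Lo/N, E/In/Mid/W, E/In/Mid/N, E/In/Lo/W, E/In/Lo/N.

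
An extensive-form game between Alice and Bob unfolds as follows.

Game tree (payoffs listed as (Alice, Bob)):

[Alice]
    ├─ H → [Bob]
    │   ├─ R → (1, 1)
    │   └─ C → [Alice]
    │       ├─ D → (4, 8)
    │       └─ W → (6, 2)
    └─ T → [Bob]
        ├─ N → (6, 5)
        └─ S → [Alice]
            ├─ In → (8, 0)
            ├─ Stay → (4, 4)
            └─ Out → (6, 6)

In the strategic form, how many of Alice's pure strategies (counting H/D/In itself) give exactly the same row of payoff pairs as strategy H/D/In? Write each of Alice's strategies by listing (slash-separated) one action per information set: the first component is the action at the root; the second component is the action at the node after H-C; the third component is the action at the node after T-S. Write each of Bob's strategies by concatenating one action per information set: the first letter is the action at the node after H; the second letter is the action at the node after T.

Row for H/D/In (columns RN, RS, CN, CS): (1,1) (1,1) (4,8) (4,8).
Under H/D/In, Alice's choice at the node after T-S can never be reached regardless of what Bob does, so varying those choices leaves every outcome unchanged.
Holding the reachable choices fixed and varying the unreachable one freely already gives 3 equivalent strategies.
No other strategy reproduces this row, so those 3 are the full class: H/D/In, H/D/Stay, H/D/Out.

3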